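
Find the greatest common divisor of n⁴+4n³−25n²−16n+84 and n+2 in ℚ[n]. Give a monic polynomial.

n+2

Euclidean algorithm in ℚ[n]:
  n⁴+4n³−25n²−16n+84 = (n³+2n²−29n+42)(n+2) + (0)
The last nonzero remainder n+2 is already monic.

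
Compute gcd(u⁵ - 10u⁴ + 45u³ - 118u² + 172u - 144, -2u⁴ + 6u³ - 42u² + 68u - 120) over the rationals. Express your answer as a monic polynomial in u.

u² - 2u + 4

By polynomial division,
  u⁵ - 10u⁴ + 45u³ - 118u² + 172u - 144 = (-(1/2)u + 7/2)(-2u⁴ + 6u³ - 42u² + 68u - 120) + (3u³ + 63u² - 126u + 276)
  -2u⁴ + 6u³ - 42u² + 68u - 120 = (-(2/3)u + 16)(3u³ + 63u² - 126u + 276) + (-1134u² + 2268u - 4536)
  3u³ + 63u² - 126u + 276 = (-(1/378)u - 23/378)(-1134u² + 2268u - 4536) + (0)
Last nonzero remainder: -1134u² + 2268u - 4536. Dividing through by -1134 gives the monic gcd u² - 2u + 4.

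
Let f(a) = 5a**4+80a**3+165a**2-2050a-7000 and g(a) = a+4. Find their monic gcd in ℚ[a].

By polynomial division,
  5a**4+80a**3+165a**2-2050a-7000 = (5a**3+60a**2-75a-1750)(a+4) + (0)
The last nonzero remainder a+4 is already monic.

a+4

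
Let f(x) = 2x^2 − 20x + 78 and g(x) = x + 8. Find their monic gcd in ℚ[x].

1

Apply the Euclidean algorithm:
  2x^2 − 20x + 78 = (2x − 36)(x + 8) + (366)
  x + 8 = ((1/366)x + 4/183)(366) + (0)
The last nonzero remainder is the constant 366, so the polynomials are coprime and gcd = 1.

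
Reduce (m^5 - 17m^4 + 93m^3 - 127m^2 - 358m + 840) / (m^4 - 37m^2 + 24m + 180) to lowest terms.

Repeated division with remainder:
  m^5 - 17m^4 + 93m^3 - 127m^2 - 358m + 840 = (m - 17)(m^4 - 37m^2 + 24m + 180) + (130m^3 - 780m^2 - 130m + 3900)
  m^4 - 37m^2 + 24m + 180 = ((1/130)m + 3/65)(130m^3 - 780m^2 - 130m + 3900) + (0)
Last nonzero remainder: 130m^3 - 780m^2 - 130m + 3900. Dividing through by 130 gives the monic gcd m^3 - 6m^2 - m + 30.
Cancel m^3 - 6m^2 - m + 30 from numerator and denominator to get the reduced form.

(m^2 - 11m + 28)/(m + 6)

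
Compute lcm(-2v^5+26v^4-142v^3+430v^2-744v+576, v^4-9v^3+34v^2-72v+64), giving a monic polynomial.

v^6-15v^5+97v^4-357v^3+802v^2-1032v+576

Repeated division with remainder:
  -2v^5+26v^4-142v^3+430v^2-744v+576 = (-2v+8)(v^4-9v^3+34v^2-72v+64) + (-2v^3+14v^2-40v+64)
  v^4-9v^3+34v^2-72v+64 = (-(1/2)v+1)(-2v^3+14v^2-40v+64) + (0)
Last nonzero remainder: -2v^3+14v^2-40v+64. Dividing through by -2 gives the monic gcd v^3-7v^2+20v-32.
Then lcm(f, g) = f·g / gcd(f, g); expanding and making the result monic gives the answer.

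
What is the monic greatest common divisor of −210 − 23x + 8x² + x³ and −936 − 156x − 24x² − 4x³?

Apply the Euclidean algorithm:
  x³ + 8x² − 23x − 210 = (−1/4)(−4x³ − 24x² − 156x − 936) + (2x² − 62x − 444)
  −4x³ − 24x² − 156x − 936 = (−2x − 74)(2x² − 62x − 444) + (−5632x − 33792)
  2x² − 62x − 444 = (−(1/2816)x + 37/2816)(−5632x − 33792) + (0)
Last nonzero remainder: −5632x − 33792. Dividing through by −5632 gives the monic gcd x + 6.

6 + x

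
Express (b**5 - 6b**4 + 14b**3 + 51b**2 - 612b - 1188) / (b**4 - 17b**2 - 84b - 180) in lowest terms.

Euclidean algorithm in ℚ[b]:
  b**5 - 6b**4 + 14b**3 + 51b**2 - 612b - 1188 = (b - 6)(b**4 - 17b**2 - 84b - 180) + (31b**3 + 33b**2 - 936b - 2268)
  b**4 - 17b**2 - 84b - 180 = ((1/31)b - 33/961)(31b**3 + 33b**2 - 936b - 2268) + ((13768/961)b**2 - (41304/961)b - 247824/961)
  31b**3 + 33b**2 - 936b - 2268 = ((29791/13768)b + 60543/6884)((13768/961)b**2 - (41304/961)b - 247824/961) + (0)
Last nonzero remainder: (13768/961)b**2 - (41304/961)b - 247824/961. Dividing through by 13768/961 gives the monic gcd b**2 - 3b - 18.
Cancel b**2 - 3b - 18 from numerator and denominator to get the reduced form.

(b**3 - 3b**2 + 23b + 66)/(b**2 + 3b + 10)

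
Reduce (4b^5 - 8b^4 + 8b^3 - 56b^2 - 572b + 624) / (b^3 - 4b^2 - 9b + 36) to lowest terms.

Repeated division with remainder:
  4b^5 - 8b^4 + 8b^3 - 56b^2 - 572b + 624 = (4b^2 + 8b + 76)(b^3 - 4b^2 - 9b + 36) + (176b^2 - 176b - 2112)
  b^3 - 4b^2 - 9b + 36 = ((1/176)b - 3/176)(176b^2 - 176b - 2112) + (0)
Last nonzero remainder: 176b^2 - 176b - 2112. Dividing through by 176 gives the monic gcd b^2 - b - 12.
Cancel b^2 - b - 12 from numerator and denominator to get the reduced form.

(4b^3 - 4b^2 + 52b - 52)/(b - 3)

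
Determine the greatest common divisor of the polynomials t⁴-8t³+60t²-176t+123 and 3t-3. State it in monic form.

Apply the Euclidean algorithm:
  t⁴-8t³+60t²-176t+123 = ((1/3)t³-(7/3)t²+(53/3)t-41)(3t-3) + (0)
Last nonzero remainder: 3t-3. Dividing through by 3 gives the monic gcd t-1.

t-1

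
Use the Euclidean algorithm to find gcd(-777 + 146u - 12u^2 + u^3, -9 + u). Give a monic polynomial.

Apply the Euclidean algorithm:
  u^3 - 12u^2 + 146u - 777 = (u^2 - 3u + 119)(u - 9) + (294)
  u - 9 = ((1/294)u - 3/98)(294) + (0)
The last nonzero remainder is the constant 294, so the polynomials are coprime and gcd = 1.

1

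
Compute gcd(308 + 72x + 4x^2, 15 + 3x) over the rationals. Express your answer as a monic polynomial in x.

1

Euclidean algorithm in ℚ[x]:
  4x^2 + 72x + 308 = ((4/3)x + 52/3)(3x + 15) + (48)
  3x + 15 = ((1/16)x + 5/16)(48) + (0)
The last nonzero remainder is the constant 48, so the polynomials are coprime and gcd = 1.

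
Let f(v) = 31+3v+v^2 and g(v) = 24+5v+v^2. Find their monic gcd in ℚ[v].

Euclidean algorithm in ℚ[v]:
  v^2+3v+31 = (v^2+5v+24) + (-2v+7)
  v^2+5v+24 = (-(1/2)v-17/4)(-2v+7) + (215/4)
  -2v+7 = (-(8/215)v+28/215)(215/4) + (0)
The last nonzero remainder is the constant 215/4, so the polynomials are coprime and gcd = 1.

1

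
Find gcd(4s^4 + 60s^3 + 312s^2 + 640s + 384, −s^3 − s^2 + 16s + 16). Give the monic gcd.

s^2 + 5s + 4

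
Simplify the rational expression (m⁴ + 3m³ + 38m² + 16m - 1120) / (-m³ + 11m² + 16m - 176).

(-m³ - 7m² - 66m - 280)/(m² - 7m - 44)

Repeated division with remainder:
  m⁴ + 3m³ + 38m² + 16m - 1120 = (-m - 14)(-m³ + 11m² + 16m - 176) + (208m² + 64m - 3584)
  -m³ + 11m² + 16m - 176 = (-(1/208)m + 147/2704)(208m² + 64m - 3584) + (-(796/169)m + 3184/169)
  208m² + 64m - 3584 = (-(8788/199)m - 37856/199)(-(796/169)m + 3184/169) + (0)
Last nonzero remainder: -(796/169)m + 3184/169. Dividing through by -796/169 gives the monic gcd m - 4.
Cancel m - 4 from numerator and denominator to get the reduced form.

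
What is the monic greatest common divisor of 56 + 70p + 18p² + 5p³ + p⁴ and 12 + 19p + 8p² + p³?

Euclidean algorithm in ℚ[p]:
  p⁴ + 5p³ + 18p² + 70p + 56 = (p − 3)(p³ + 8p² + 19p + 12) + (23p² + 115p + 92)
  p³ + 8p² + 19p + 12 = ((1/23)p + 3/23)(23p² + 115p + 92) + (0)
Last nonzero remainder: 23p² + 115p + 92. Dividing through by 23 gives the monic gcd p² + 5p + 4.

4 + 5p + p²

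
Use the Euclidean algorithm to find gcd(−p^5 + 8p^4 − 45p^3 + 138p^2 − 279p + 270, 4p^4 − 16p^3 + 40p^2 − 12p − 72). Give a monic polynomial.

Euclidean algorithm in ℚ[p]:
  −p^5 + 8p^4 − 45p^3 + 138p^2 − 279p + 270 = (−(1/4)p + 1)(4p^4 − 16p^3 + 40p^2 − 12p − 72) + (−19p^3 + 95p^2 − 285p + 342)
  4p^4 − 16p^3 + 40p^2 − 12p − 72 = (−(4/19)p − 4/19)(−19p^3 + 95p^2 − 285p + 342) + (0)
Last nonzero remainder: −19p^3 + 95p^2 − 285p + 342. Dividing through by −19 gives the monic gcd p^3 − 5p^2 + 15p − 18.

p^3 − 5p^2 + 15p − 18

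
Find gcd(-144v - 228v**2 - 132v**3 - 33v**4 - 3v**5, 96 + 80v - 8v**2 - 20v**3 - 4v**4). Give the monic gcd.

Apply the Euclidean algorithm:
  -3v**5 - 33v**4 - 132v**3 - 228v**2 - 144v = ((3/4)v + 9/2)(-4v**4 - 20v**3 - 8v**2 + 80v + 96) + (-36v**3 - 252v**2 - 576v - 432)
  -4v**4 - 20v**3 - 8v**2 + 80v + 96 = ((1/9)v - 2/9)(-36v**3 - 252v**2 - 576v - 432) + (0)
Last nonzero remainder: -36v**3 - 252v**2 - 576v - 432. Dividing through by -36 gives the monic gcd v**3 + 7v**2 + 16v + 12.

12 + 16v + 7v**2 + v**3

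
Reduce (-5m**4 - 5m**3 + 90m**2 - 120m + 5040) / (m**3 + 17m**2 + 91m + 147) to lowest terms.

By polynomial division,
  -5m**4 - 5m**3 + 90m**2 - 120m + 5040 = (-5m + 80)(m**3 + 17m**2 + 91m + 147) + (-815m**2 - 6665m - 6720)
  m**3 + 17m**2 + 91m + 147 = (-(1/815)m - 1438/132845)(-815m**2 - 6665m - 6720) + ((281853/26569)m + 1972971/26569)
  -815m**2 - 6665m - 6720 = (-(21653735/281853)m - 8502080/93951)((281853/26569)m + 1972971/26569) + (0)
Last nonzero remainder: (281853/26569)m + 1972971/26569. Dividing through by 281853/26569 gives the monic gcd m + 7.
Cancel m + 7 from numerator and denominator to get the reduced form.

(-5m**3 + 30m**2 - 120m + 720)/(m**2 + 10m + 21)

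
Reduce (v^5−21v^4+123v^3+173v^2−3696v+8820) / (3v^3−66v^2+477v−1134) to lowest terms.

(v^3−8v^2−23v+210)/(3v−27)

Repeated division with remainder:
  v^5−21v^4+123v^3+173v^2−3696v+8820 = ((1/3)v^2+(1/3)v−14/3)(3v^3−66v^2+477v−1134) + (84v^2−1092v+3528)
  3v^3−66v^2+477v−1134 = ((1/28)v−9/28)(84v^2−1092v+3528) + (0)
Last nonzero remainder: 84v^2−1092v+3528. Dividing through by 84 gives the monic gcd v^2−13v+42.
Cancel v^2−13v+42 from numerator and denominator to get the reduced form.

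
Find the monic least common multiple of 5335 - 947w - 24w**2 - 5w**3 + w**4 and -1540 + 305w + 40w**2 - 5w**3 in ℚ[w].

Repeated division with remainder:
  w**4 - 5w**3 - 24w**2 - 947w + 5335 = (-(1/5)w - 3/5)(-5w**3 + 40w**2 + 305w - 1540) + (61w**2 - 1072w + 4411)
  -5w**3 + 40w**2 + 305w - 1540 = (-(5/61)w - 2920/3721)(61w**2 - 1072w + 4411) + (-(649980/3721)w + 7149780/3721)
  61w**2 - 1072w + 4411 = (-(226981/649980)w + 1492121/649980)(-(649980/3721)w + 7149780/3721) + (0)
Last nonzero remainder: -(649980/3721)w + 7149780/3721. Dividing through by -649980/3721 gives the monic gcd w - 11.
Then lcm(f, g) = f·g / gcd(f, g); expanding and making the result monic gives the answer.

-149380 + 42521w + 3166w**2 - 879w**3 - 67w**4 - 2w**5 + w**6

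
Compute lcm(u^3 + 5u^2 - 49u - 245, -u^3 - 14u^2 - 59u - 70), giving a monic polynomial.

Repeated division with remainder:
  u^3 + 5u^2 - 49u - 245 = (-1)(-u^3 - 14u^2 - 59u - 70) + (-9u^2 - 108u - 315)
  -u^3 - 14u^2 - 59u - 70 = ((1/9)u + 2/9)(-9u^2 - 108u - 315) + (0)
Last nonzero remainder: -9u^2 - 108u - 315. Dividing through by -9 gives the monic gcd u^2 + 12u + 35.
Then lcm(f, g) = f·g / gcd(f, g); expanding and making the result monic gives the answer.

u^4 + 7u^3 - 39u^2 - 343u - 490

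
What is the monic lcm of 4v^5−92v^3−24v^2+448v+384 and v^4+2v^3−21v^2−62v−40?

Apply the Euclidean algorithm:
  4v^5−92v^3−24v^2+448v+384 = (4v−8)(v^4+2v^3−21v^2−62v−40) + (8v^3+56v^2+112v+64)
  v^4+2v^3−21v^2−62v−40 = ((1/8)v−5/8)(8v^3+56v^2+112v+64) + (0)
Last nonzero remainder: 8v^3+56v^2+112v+64. Dividing through by 8 gives the monic gcd v^3+7v^2+14v+8.
Then lcm(f, g) = f·g / gcd(f, g); expanding and making the result monic gives the answer.

v^6−5v^5−23v^4+109v^3+142v^2−464v−480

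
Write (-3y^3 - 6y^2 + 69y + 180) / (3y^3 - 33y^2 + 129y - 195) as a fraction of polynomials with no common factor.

Euclidean algorithm in ℚ[y]:
  -3y^3 - 6y^2 + 69y + 180 = (-1)(3y^3 - 33y^2 + 129y - 195) + (-39y^2 + 198y - 15)
  3y^3 - 33y^2 + 129y - 195 = (-(1/13)y + 77/169)(-39y^2 + 198y - 15) + ((6360/169)y - 31800/169)
  -39y^2 + 198y - 15 = (-(2197/2120)y + 169/2120)((6360/169)y - 31800/169) + (0)
Last nonzero remainder: (6360/169)y - 31800/169. Dividing through by 6360/169 gives the monic gcd y - 5.
Cancel y - 5 from numerator and denominator to get the reduced form.

(-y^2 - 7y - 12)/(y^2 - 6y + 13)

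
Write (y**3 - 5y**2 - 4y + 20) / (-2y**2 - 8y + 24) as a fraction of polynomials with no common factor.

(-y**2 + 3y + 10)/(2y + 12)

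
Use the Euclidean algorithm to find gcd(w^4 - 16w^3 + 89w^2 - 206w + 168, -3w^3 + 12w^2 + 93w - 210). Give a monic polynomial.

By polynomial division,
  w^4 - 16w^3 + 89w^2 - 206w + 168 = (-(1/3)w + 4)(-3w^3 + 12w^2 + 93w - 210) + (72w^2 - 648w + 1008)
  -3w^3 + 12w^2 + 93w - 210 = (-(1/24)w - 5/24)(72w^2 - 648w + 1008) + (0)
Last nonzero remainder: 72w^2 - 648w + 1008. Dividing through by 72 gives the monic gcd w^2 - 9w + 14.

w^2 - 9w + 14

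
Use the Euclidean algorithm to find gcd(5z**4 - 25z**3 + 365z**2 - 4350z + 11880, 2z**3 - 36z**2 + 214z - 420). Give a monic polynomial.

By polynomial division,
  5z**4 - 25z**3 + 365z**2 - 4350z + 11880 = ((5/2)z + 65/2)(2z**3 - 36z**2 + 214z - 420) + (1000z**2 - 10255z + 25530)
  2z**3 - 36z**2 + 214z - 420 = ((1/500)z - 1549/100000)(1000z**2 - 10255z + 25530) + ((81801/20000)z - 245403/10000)
  1000z**2 - 10255z + 25530 = ((20000000/81801)z - 85100000/81801)((81801/20000)z - 245403/10000) + (0)
Last nonzero remainder: (81801/20000)z - 245403/10000. Dividing through by 81801/20000 gives the monic gcd z - 6.

z - 6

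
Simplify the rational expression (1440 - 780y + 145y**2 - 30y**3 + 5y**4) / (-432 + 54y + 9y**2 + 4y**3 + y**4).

(-20 + 5y)/(6 + y)

Euclidean algorithm in ℚ[y]:
  5y**4 - 30y**3 + 145y**2 - 780y + 1440 = (5)(y**4 + 4y**3 + 9y**2 + 54y - 432) + (-50y**3 + 100y**2 - 1050y + 3600)
  y**4 + 4y**3 + 9y**2 + 54y - 432 = (-(1/50)y - 3/25)(-50y**3 + 100y**2 - 1050y + 3600) + (0)
Last nonzero remainder: -50y**3 + 100y**2 - 1050y + 3600. Dividing through by -50 gives the monic gcd y**3 - 2y**2 + 21y - 72.
Cancel y**3 - 2y**2 + 21y - 72 from numerator and denominator to get the reduced form.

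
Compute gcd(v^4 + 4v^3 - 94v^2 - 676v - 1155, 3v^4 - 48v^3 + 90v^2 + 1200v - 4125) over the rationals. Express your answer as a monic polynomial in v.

Repeated division with remainder:
  v^4 + 4v^3 - 94v^2 - 676v - 1155 = (1/3)(3v^4 - 48v^3 + 90v^2 + 1200v - 4125) + (20v^3 - 124v^2 - 1076v + 220)
  3v^4 - 48v^3 + 90v^2 + 1200v - 4125 = ((3/20)v - 147/100)(20v^3 - 124v^2 - 1076v + 220) + ((1728/25)v^2 - (10368/25)v - 19008/5)
  20v^3 - 124v^2 - 1076v + 220 = ((125/432)v - 25/432)((1728/25)v^2 - (10368/25)v - 19008/5) + (0)
Last nonzero remainder: (1728/25)v^2 - (10368/25)v - 19008/5. Dividing through by 1728/25 gives the monic gcd v^2 - 6v - 55.

v^2 - 6v - 55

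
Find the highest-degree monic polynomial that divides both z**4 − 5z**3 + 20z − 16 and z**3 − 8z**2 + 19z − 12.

z**2 − 5z + 4

Apply the Euclidean algorithm:
  z**4 − 5z**3 + 20z − 16 = (z + 3)(z**3 − 8z**2 + 19z − 12) + (5z**2 − 25z + 20)
  z**3 − 8z**2 + 19z − 12 = ((1/5)z − 3/5)(5z**2 − 25z + 20) + (0)
Last nonzero remainder: 5z**2 − 25z + 20. Dividing through by 5 gives the monic gcd z**2 − 5z + 4.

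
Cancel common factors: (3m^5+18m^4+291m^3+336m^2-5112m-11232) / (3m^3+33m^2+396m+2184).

(m^3+2m^2-15m-36)/(m+7)

Euclidean algorithm in ℚ[m]:
  3m^5+18m^4+291m^3+336m^2-5112m-11232 = (m^2-5m+20)(3m^3+33m^2+396m+2184) + (-528m^2-2112m-54912)
  3m^3+33m^2+396m+2184 = (-(1/176)m-7/176)(-528m^2-2112m-54912) + (0)
Last nonzero remainder: -528m^2-2112m-54912. Dividing through by -528 gives the monic gcd m^2+4m+104.
Cancel m^2+4m+104 from numerator and denominator to get the reduced form.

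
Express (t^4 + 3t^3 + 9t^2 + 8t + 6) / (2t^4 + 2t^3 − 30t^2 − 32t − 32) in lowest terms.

Apply the Euclidean algorithm:
  t^4 + 3t^3 + 9t^2 + 8t + 6 = (1/2)(2t^4 + 2t^3 − 30t^2 − 32t − 32) + (2t^3 + 24t^2 + 24t + 22)
  2t^4 + 2t^3 − 30t^2 − 32t − 32 = (t − 11)(2t^3 + 24t^2 + 24t + 22) + (210t^2 + 210t + 210)
  2t^3 + 24t^2 + 24t + 22 = ((1/105)t + 11/105)(210t^2 + 210t + 210) + (0)
Last nonzero remainder: 210t^2 + 210t + 210. Dividing through by 210 gives the monic gcd t^2 + t + 1.
Cancel t^2 + t + 1 from numerator and denominator to get the reduced form.

(t^2 + 2t + 6)/(2t^2 − 32)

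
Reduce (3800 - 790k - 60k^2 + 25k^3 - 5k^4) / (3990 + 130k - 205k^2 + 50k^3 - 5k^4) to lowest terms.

(-20 + k + k^2)/(-21 - 4k + k^2)

Apply the Euclidean algorithm:
  -5k^4 + 25k^3 - 60k^2 - 790k + 3800 = (-5k^4 + 50k^3 - 205k^2 + 130k + 3990) + (-25k^3 + 145k^2 - 920k - 190)
  -5k^4 + 50k^3 - 205k^2 + 130k + 3990 = ((1/5)k - 21/25)(-25k^3 + 145k^2 - 920k - 190) + ((504/5)k^2 - (3024/5)k + 19152/5)
  -25k^3 + 145k^2 - 920k - 190 = (-(125/504)k - 25/504)((504/5)k^2 - (3024/5)k + 19152/5) + (0)
Last nonzero remainder: (504/5)k^2 - (3024/5)k + 19152/5. Dividing through by 504/5 gives the monic gcd k^2 - 6k + 38.
Cancel k^2 - 6k + 38 from numerator and denominator to get the reduced form.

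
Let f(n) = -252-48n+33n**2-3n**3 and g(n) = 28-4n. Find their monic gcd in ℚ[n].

-7+n

Euclidean algorithm in ℚ[n]:
  -3n**3+33n**2-48n-252 = ((3/4)n**2-3n-9)(-4n+28) + (0)
Last nonzero remainder: -4n+28. Dividing through by -4 gives the monic gcd n-7.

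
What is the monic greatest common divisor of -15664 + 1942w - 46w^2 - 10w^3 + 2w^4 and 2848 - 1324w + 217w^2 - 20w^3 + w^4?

-712 + 153w - 16w^2 + w^3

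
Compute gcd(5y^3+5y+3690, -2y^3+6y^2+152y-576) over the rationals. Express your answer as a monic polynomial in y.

y+9

By polynomial division,
  5y^3+5y+3690 = (-5/2)(-2y^3+6y^2+152y-576) + (15y^2+385y+2250)
  -2y^3+6y^2+152y-576 = (-(2/15)y+172/45)(15y^2+385y+2250) + (-(9176/9)y-9176)
  15y^2+385y+2250 = (-(135/9176)y-1125/4588)(-(9176/9)y-9176) + (0)
Last nonzero remainder: -(9176/9)y-9176. Dividing through by -9176/9 gives the monic gcd y+9.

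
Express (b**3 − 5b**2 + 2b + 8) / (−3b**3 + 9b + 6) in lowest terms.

(−b + 4)/(3b + 3)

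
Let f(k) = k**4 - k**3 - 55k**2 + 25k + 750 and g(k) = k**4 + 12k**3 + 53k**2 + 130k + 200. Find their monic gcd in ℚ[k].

Repeated division with remainder:
  k**4 - k**3 - 55k**2 + 25k + 750 = (k**4 + 12k**3 + 53k**2 + 130k + 200) + (-13k**3 - 108k**2 - 105k + 550)
  k**4 + 12k**3 + 53k**2 + 130k + 200 = (-(1/13)k - 48/169)(-13k**3 - 108k**2 - 105k + 550) + ((2408/169)k**2 + (24080/169)k + 60200/169)
  -13k**3 - 108k**2 - 105k + 550 = (-(2197/2408)k + 1859/1204)((2408/169)k**2 + (24080/169)k + 60200/169) + (0)
Last nonzero remainder: (2408/169)k**2 + (24080/169)k + 60200/169. Dividing through by 2408/169 gives the monic gcd k**2 + 10k + 25.

k**2 + 10k + 25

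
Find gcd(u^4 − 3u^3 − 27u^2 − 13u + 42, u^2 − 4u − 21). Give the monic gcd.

Apply the Euclidean algorithm:
  u^4 − 3u^3 − 27u^2 − 13u + 42 = (u^2 + u − 2)(u^2 − 4u − 21) + (0)
The last nonzero remainder u^2 − 4u − 21 is already monic.

u^2 − 4u − 21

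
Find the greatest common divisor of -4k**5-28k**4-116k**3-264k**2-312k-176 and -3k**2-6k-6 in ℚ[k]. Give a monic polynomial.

By polynomial division,
  -4k**5-28k**4-116k**3-264k**2-312k-176 = ((4/3)k**3+(20/3)k**2+(68/3)k+88/3)(-3k**2-6k-6) + (0)
Last nonzero remainder: -3k**2-6k-6. Dividing through by -3 gives the monic gcd k**2+2k+2.

k**2+2k+2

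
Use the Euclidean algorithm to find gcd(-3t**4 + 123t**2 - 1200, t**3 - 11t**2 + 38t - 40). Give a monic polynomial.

t**2 - 9t + 20

Repeated division with remainder:
  -3t**4 + 123t**2 - 1200 = (-3t - 33)(t**3 - 11t**2 + 38t - 40) + (-126t**2 + 1134t - 2520)
  t**3 - 11t**2 + 38t - 40 = (-(1/126)t + 1/63)(-126t**2 + 1134t - 2520) + (0)
Last nonzero remainder: -126t**2 + 1134t - 2520. Dividing through by -126 gives the monic gcd t**2 - 9t + 20.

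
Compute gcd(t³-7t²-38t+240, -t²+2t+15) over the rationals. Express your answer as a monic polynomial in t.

t-5

Apply the Euclidean algorithm:
  t³-7t²-38t+240 = (-t+5)(-t²+2t+15) + (-33t+165)
  -t²+2t+15 = ((1/33)t+1/11)(-33t+165) + (0)
Last nonzero remainder: -33t+165. Dividing through by -33 gives the monic gcd t-5.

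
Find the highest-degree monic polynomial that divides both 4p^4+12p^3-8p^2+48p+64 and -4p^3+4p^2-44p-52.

By polynomial division,
  4p^4+12p^3-8p^2+48p+64 = (-p-4)(-4p^3+4p^2-44p-52) + (-36p^2-180p-144)
  -4p^3+4p^2-44p-52 = ((1/9)p-2/3)(-36p^2-180p-144) + (-148p-148)
  -36p^2-180p-144 = ((9/37)p+36/37)(-148p-148) + (0)
Last nonzero remainder: -148p-148. Dividing through by -148 gives the monic gcd p+1.

p+1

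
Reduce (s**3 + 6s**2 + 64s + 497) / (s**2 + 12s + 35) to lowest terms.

(s**2 - s + 71)/(s + 5)

Apply the Euclidean algorithm:
  s**3 + 6s**2 + 64s + 497 = (s - 6)(s**2 + 12s + 35) + (101s + 707)
  s**2 + 12s + 35 = ((1/101)s + 5/101)(101s + 707) + (0)
Last nonzero remainder: 101s + 707. Dividing through by 101 gives the monic gcd s + 7.
Cancel s + 7 from numerator and denominator to get the reduced form.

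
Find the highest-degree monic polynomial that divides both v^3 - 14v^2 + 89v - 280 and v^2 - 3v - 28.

v - 7

Apply the Euclidean algorithm:
  v^3 - 14v^2 + 89v - 280 = (v - 11)(v^2 - 3v - 28) + (84v - 588)
  v^2 - 3v - 28 = ((1/84)v + 1/21)(84v - 588) + (0)
Last nonzero remainder: 84v - 588. Dividing through by 84 gives the monic gcd v - 7.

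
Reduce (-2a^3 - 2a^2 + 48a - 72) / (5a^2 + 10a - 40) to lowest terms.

(-2a^2 - 6a + 36)/(5a + 20)

Apply the Euclidean algorithm:
  -2a^3 - 2a^2 + 48a - 72 = (-(2/5)a + 2/5)(5a^2 + 10a - 40) + (28a - 56)
  5a^2 + 10a - 40 = ((5/28)a + 5/7)(28a - 56) + (0)
Last nonzero remainder: 28a - 56. Dividing through by 28 gives the monic gcd a - 2.
Cancel a - 2 from numerator and denominator to get the reduced form.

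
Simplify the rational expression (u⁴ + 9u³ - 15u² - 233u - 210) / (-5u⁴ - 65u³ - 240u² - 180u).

Repeated division with remainder:
  u⁴ + 9u³ - 15u² - 233u - 210 = (-1/5)(-5u⁴ - 65u³ - 240u² - 180u) + (-4u³ - 63u² - 269u - 210)
  -5u⁴ - 65u³ - 240u² - 180u = ((5/4)u - 55/16)(-4u³ - 63u² - 269u - 210) + (-(1925/16)u² - (13475/16)u - 5775/8)
  -4u³ - 63u² - 269u - 210 = ((64/1925)u + 16/55)(-(1925/16)u² - (13475/16)u - 5775/8) + (0)
Last nonzero remainder: -(1925/16)u² - (13475/16)u - 5775/8. Dividing through by -1925/16 gives the monic gcd u² + 7u + 6.
Cancel u² + 7u + 6 from numerator and denominator to get the reduced form.

(-u² - 2u + 35)/(5u² + 30u)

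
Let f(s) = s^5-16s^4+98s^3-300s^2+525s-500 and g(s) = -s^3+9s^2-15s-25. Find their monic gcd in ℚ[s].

By polynomial division,
  s^5-16s^4+98s^3-300s^2+525s-500 = (-s^2+7s-20)(-s^3+9s^2-15s-25) + (-40s^2+400s-1000)
  -s^3+9s^2-15s-25 = ((1/40)s+1/40)(-40s^2+400s-1000) + (0)
Last nonzero remainder: -40s^2+400s-1000. Dividing through by -40 gives the monic gcd s^2-10s+25.

s^2-10s+25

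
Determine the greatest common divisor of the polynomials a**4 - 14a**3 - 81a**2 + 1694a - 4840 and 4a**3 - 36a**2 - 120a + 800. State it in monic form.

a**2 - 14a + 40

Repeated division with remainder:
  a**4 - 14a**3 - 81a**2 + 1694a - 4840 = ((1/4)a - 5/4)(4a**3 - 36a**2 - 120a + 800) + (-96a**2 + 1344a - 3840)
  4a**3 - 36a**2 - 120a + 800 = (-(1/24)a - 5/24)(-96a**2 + 1344a - 3840) + (0)
Last nonzero remainder: -96a**2 + 1344a - 3840. Dividing through by -96 gives the monic gcd a**2 - 14a + 40.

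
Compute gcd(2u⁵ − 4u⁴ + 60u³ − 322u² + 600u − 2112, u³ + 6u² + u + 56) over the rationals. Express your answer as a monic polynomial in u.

u² − u + 8

Repeated division with remainder:
  2u⁵ − 4u⁴ + 60u³ − 322u² + 600u − 2112 = (2u² − 16u + 154)(u³ + 6u² + u + 56) + (−1342u² + 1342u − 10736)
  u³ + 6u² + u + 56 = (−(1/1342)u − 7/1342)(−1342u² + 1342u − 10736) + (0)
Last nonzero remainder: −1342u² + 1342u − 10736. Dividing through by −1342 gives the monic gcd u² − u + 8.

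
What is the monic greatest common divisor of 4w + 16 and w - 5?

Euclidean algorithm in ℚ[w]:
  4w + 16 = (4)(w - 5) + (36)
  w - 5 = ((1/36)w - 5/36)(36) + (0)
The last nonzero remainder is the constant 36, so the polynomials are coprime and gcd = 1.

1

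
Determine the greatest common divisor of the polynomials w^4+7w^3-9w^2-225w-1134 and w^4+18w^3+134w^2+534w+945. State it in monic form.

w^3+13w^2+69w+189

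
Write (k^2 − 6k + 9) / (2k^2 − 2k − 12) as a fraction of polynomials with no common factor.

(k − 3)/(2k + 4)

Euclidean algorithm in ℚ[k]:
  k^2 − 6k + 9 = (1/2)(2k^2 − 2k − 12) + (−5k + 15)
  2k^2 − 2k − 12 = (−(2/5)k − 4/5)(−5k + 15) + (0)
Last nonzero remainder: −5k + 15. Dividing through by −5 gives the monic gcd k − 3.
Cancel k − 3 from numerator and denominator to get the reduced form.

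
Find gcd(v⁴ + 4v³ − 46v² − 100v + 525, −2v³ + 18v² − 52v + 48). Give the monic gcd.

Apply the Euclidean algorithm:
  v⁴ + 4v³ − 46v² − 100v + 525 = (−(1/2)v − 13/2)(−2v³ + 18v² − 52v + 48) + (45v² − 414v + 837)
  −2v³ + 18v² − 52v + 48 = (−(2/45)v − 2/225)(45v² − 414v + 837) + (−(462/25)v + 1386/25)
  45v² − 414v + 837 = (−(375/154)v + 2325/154)(−(462/25)v + 1386/25) + (0)
Last nonzero remainder: −(462/25)v + 1386/25. Dividing through by −462/25 gives the monic gcd v − 3.

v − 3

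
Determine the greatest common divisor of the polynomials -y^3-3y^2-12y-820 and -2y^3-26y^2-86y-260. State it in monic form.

Euclidean algorithm in ℚ[y]:
  -y^3-3y^2-12y-820 = (1/2)(-2y^3-26y^2-86y-260) + (10y^2+31y-690)
  -2y^3-26y^2-86y-260 = (-(1/5)y-99/50)(10y^2+31y-690) + (-(8131/50)y-8131/5)
  10y^2+31y-690 = (-(500/8131)y+3450/8131)(-(8131/50)y-8131/5) + (0)
Last nonzero remainder: -(8131/50)y-8131/5. Dividing through by -8131/50 gives the monic gcd y+10.

y+10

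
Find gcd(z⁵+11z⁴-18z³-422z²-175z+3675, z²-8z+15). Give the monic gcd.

z²-8z+15

By polynomial division,
  z⁵+11z⁴-18z³-422z²-175z+3675 = (z³+19z²+119z+245)(z²-8z+15) + (0)
The last nonzero remainder z²-8z+15 is already monic.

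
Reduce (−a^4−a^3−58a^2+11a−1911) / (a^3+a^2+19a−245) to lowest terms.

Apply the Euclidean algorithm:
  −a^4−a^3−58a^2+11a−1911 = (−a)(a^3+a^2+19a−245) + (−39a^2−234a−1911)
  a^3+a^2+19a−245 = (−(1/39)a+5/39)(−39a^2−234a−1911) + (0)
Last nonzero remainder: −39a^2−234a−1911. Dividing through by −39 gives the monic gcd a^2+6a+49.
Cancel a^2+6a+49 from numerator and denominator to get the reduced form.

(−a^2+5a−39)/(a−5)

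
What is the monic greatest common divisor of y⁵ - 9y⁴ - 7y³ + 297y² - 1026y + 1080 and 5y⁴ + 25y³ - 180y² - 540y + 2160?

y³ - y² - 30y + 72

Repeated division with remainder:
  y⁵ - 9y⁴ - 7y³ + 297y² - 1026y + 1080 = ((1/5)y - 14/5)(5y⁴ + 25y³ - 180y² - 540y + 2160) + (99y³ - 99y² - 2970y + 7128)
  5y⁴ + 25y³ - 180y² - 540y + 2160 = ((5/99)y + 10/33)(99y³ - 99y² - 2970y + 7128) + (0)
Last nonzero remainder: 99y³ - 99y² - 2970y + 7128. Dividing through by 99 gives the monic gcd y³ - y² - 30y + 72.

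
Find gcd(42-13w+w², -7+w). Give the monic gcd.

-7+w

Apply the Euclidean algorithm:
  w²-13w+42 = (w-6)(w-7) + (0)
The last nonzero remainder w-7 is already monic.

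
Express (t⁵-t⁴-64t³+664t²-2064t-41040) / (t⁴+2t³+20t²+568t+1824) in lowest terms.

(t²+t-90)/(t+4)

Apply the Euclidean algorithm:
  t⁵-t⁴-64t³+664t²-2064t-41040 = (t-3)(t⁴+2t³+20t²+568t+1824) + (-78t³+156t²-2184t-35568)
  t⁴+2t³+20t²+568t+1824 = (-(1/78)t-2/39)(-78t³+156t²-2184t-35568) + (0)
Last nonzero remainder: -78t³+156t²-2184t-35568. Dividing through by -78 gives the monic gcd t³-2t²+28t+456.
Cancel t³-2t²+28t+456 from numerator and denominator to get the reduced form.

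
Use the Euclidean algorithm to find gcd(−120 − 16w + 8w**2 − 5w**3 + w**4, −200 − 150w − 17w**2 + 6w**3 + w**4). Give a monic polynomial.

Euclidean algorithm in ℚ[w]:
  w**4 − 5w**3 + 8w**2 − 16w − 120 = (w**4 + 6w**3 − 17w**2 − 150w − 200) + (−11w**3 + 25w**2 + 134w + 80)
  w**4 + 6w**3 − 17w**2 − 150w − 200 = (−(1/11)w − 91/121)(−11w**3 + 25w**2 + 134w + 80) + ((1692/121)w**2 − (5076/121)w − 16920/121)
  −11w**3 + 25w**2 + 134w + 80 = (−(1331/1692)w − 242/423)((1692/121)w**2 − (5076/121)w − 16920/121) + (0)
Last nonzero remainder: (1692/121)w**2 − (5076/121)w − 16920/121. Dividing through by 1692/121 gives the monic gcd w**2 − 3w − 10.

−10 − 3w + w**2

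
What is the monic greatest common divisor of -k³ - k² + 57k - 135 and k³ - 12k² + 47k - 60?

Apply the Euclidean algorithm:
  -k³ - k² + 57k - 135 = (-1)(k³ - 12k² + 47k - 60) + (-13k² + 104k - 195)
  k³ - 12k² + 47k - 60 = (-(1/13)k + 4/13)(-13k² + 104k - 195) + (0)
Last nonzero remainder: -13k² + 104k - 195. Dividing through by -13 gives the monic gcd k² - 8k + 15.

k² - 8k + 15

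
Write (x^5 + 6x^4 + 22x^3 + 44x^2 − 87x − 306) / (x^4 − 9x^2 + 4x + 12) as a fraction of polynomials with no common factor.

Euclidean algorithm in ℚ[x]:
  x^5 + 6x^4 + 22x^3 + 44x^2 − 87x − 306 = (x + 6)(x^4 − 9x^2 + 4x + 12) + (31x^3 + 94x^2 − 123x − 378)
  x^4 − 9x^2 + 4x + 12 = ((1/31)x − 94/961)(31x^3 + 94x^2 − 123x − 378) + ((4000/961)x^2 + (4000/961)x − 24000/961)
  31x^3 + 94x^2 − 123x − 378 = ((29791/4000)x + 60543/4000)((4000/961)x^2 + (4000/961)x − 24000/961) + (0)
Last nonzero remainder: (4000/961)x^2 + (4000/961)x − 24000/961. Dividing through by 4000/961 gives the monic gcd x^2 + x − 6.
Cancel x^2 + x − 6 from numerator and denominator to get the reduced form.

(x^3 + 5x^2 + 23x + 51)/(x^2 − x − 2)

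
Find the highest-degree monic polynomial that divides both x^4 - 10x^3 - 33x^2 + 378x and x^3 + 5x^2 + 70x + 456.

x + 6

Euclidean algorithm in ℚ[x]:
  x^4 - 10x^3 - 33x^2 + 378x = (x - 15)(x^3 + 5x^2 + 70x + 456) + (-28x^2 + 972x + 6840)
  x^3 + 5x^2 + 70x + 456 = (-(1/28)x - 139/98)(-28x^2 + 972x + 6840) + ((82954/49)x + 497724/49)
  -28x^2 + 972x + 6840 = (-(686/41477)x + 1470/2183)((82954/49)x + 497724/49) + (0)
Last nonzero remainder: (82954/49)x + 497724/49. Dividing through by 82954/49 gives the monic gcd x + 6.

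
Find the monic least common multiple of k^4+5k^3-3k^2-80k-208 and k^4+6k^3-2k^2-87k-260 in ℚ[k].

k^5+10k^4+22k^3-95k^2-608k-1040

Euclidean algorithm in ℚ[k]:
  k^4+5k^3-3k^2-80k-208 = (k^4+6k^3-2k^2-87k-260) + (-k^3-k^2+7k+52)
  k^4+6k^3-2k^2-87k-260 = (-k-5)(-k^3-k^2+7k+52) + (0)
Last nonzero remainder: -k^3-k^2+7k+52. Dividing through by -1 gives the monic gcd k^3+k^2-7k-52.
Then lcm(f, g) = f·g / gcd(f, g); expanding and making the result monic gives the answer.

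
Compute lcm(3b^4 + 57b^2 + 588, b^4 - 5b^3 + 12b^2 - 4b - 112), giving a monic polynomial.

By polynomial division,
  3b^4 + 57b^2 + 588 = (3)(b^4 - 5b^3 + 12b^2 - 4b - 112) + (15b^3 + 21b^2 + 12b + 924)
  b^4 - 5b^3 + 12b^2 - 4b - 112 = ((1/15)b - 32/75)(15b^3 + 21b^2 + 12b + 924) + ((504/25)b^2 - (1512/25)b + 7056/25)
  15b^3 + 21b^2 + 12b + 924 = ((125/168)b + 275/84)((504/25)b^2 - (1512/25)b + 7056/25) + (0)
Last nonzero remainder: (504/25)b^2 - (1512/25)b + 7056/25. Dividing through by 504/25 gives the monic gcd b^2 - 3b + 14.
Then lcm(f, g) = f·g / gcd(f, g); expanding and making the result monic gives the answer.

b^6 - 2b^5 + 11b^4 - 38b^3 + 44b^2 - 392b - 1568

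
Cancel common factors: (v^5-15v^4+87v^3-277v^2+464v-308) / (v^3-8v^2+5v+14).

Euclidean algorithm in ℚ[v]:
  v^5-15v^4+87v^3-277v^2+464v-308 = (v^2-7v+26)(v^3-8v^2+5v+14) + (-48v^2+432v-672)
  v^3-8v^2+5v+14 = (-(1/48)v-1/48)(-48v^2+432v-672) + (0)
Last nonzero remainder: -48v^2+432v-672. Dividing through by -48 gives the monic gcd v^2-9v+14.
Cancel v^2-9v+14 from numerator and denominator to get the reduced form.

(v^3-6v^2+19v-22)/(v+1)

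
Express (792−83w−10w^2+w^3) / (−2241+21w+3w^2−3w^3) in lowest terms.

Repeated division with remainder:
  w^3−10w^2−83w+792 = (−1/3)(−3w^3+3w^2+21w−2241) + (−9w^2−76w+45)
  −3w^3+3w^2+21w−2241 = ((1/3)w−85/27)(−9w^2−76w+45) + (−(6298/27)w−6298/3)
  −9w^2−76w+45 = ((243/6298)w−135/6298)(−(6298/27)w−6298/3) + (0)
Last nonzero remainder: −(6298/27)w−6298/3. Dividing through by −6298/27 gives the monic gcd w+9.
Cancel w+9 from numerator and denominator to get the reduced form.

(−88+19w−w^2)/(249−30w+3w^2)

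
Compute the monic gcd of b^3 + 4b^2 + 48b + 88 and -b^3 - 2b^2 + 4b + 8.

Euclidean algorithm in ℚ[b]:
  b^3 + 4b^2 + 48b + 88 = (-1)(-b^3 - 2b^2 + 4b + 8) + (2b^2 + 52b + 96)
  -b^3 - 2b^2 + 4b + 8 = (-(1/2)b + 12)(2b^2 + 52b + 96) + (-572b - 1144)
  2b^2 + 52b + 96 = (-(1/286)b - 12/143)(-572b - 1144) + (0)
Last nonzero remainder: -572b - 1144. Dividing through by -572 gives the monic gcd b + 2.

b + 2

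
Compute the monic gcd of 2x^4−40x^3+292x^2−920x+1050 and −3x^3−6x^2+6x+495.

By polynomial division,
  2x^4−40x^3+292x^2−920x+1050 = (−(2/3)x+44/3)(−3x^3−6x^2+6x+495) + (384x^2−678x−6210)
  −3x^3−6x^2+6x+495 = (−(1/128)x−241/8192)(384x^2−678x−6210) + (−(255843/4096)x+1279215/4096)
  384x^2−678x−6210 = (−(524288/85281)x−565248/28427)(−(255843/4096)x+1279215/4096) + (0)
Last nonzero remainder: −(255843/4096)x+1279215/4096. Dividing through by −255843/4096 gives the monic gcd x−5.

x−5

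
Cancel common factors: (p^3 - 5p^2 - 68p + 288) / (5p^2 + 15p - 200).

(p^2 - 13p + 36)/(5p - 25)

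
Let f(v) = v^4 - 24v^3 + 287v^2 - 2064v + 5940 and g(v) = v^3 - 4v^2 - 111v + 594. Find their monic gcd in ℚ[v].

v - 6

By polynomial division,
  v^4 - 24v^3 + 287v^2 - 2064v + 5940 = (v - 20)(v^3 - 4v^2 - 111v + 594) + (318v^2 - 4878v + 17820)
  v^3 - 4v^2 - 111v + 594 = ((1/318)v + 601/16854)(318v^2 - 4878v + 17820) + ((19404/2809)v - 116424/2809)
  318v^2 - 4878v + 17820 = ((148877/3234)v - 42135/98)((19404/2809)v - 116424/2809) + (0)
Last nonzero remainder: (19404/2809)v - 116424/2809. Dividing through by 19404/2809 gives the monic gcd v - 6.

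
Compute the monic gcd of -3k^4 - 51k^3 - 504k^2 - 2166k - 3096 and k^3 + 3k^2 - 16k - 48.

k^2 + 7k + 12

Apply the Euclidean algorithm:
  -3k^4 - 51k^3 - 504k^2 - 2166k - 3096 = (-3k - 42)(k^3 + 3k^2 - 16k - 48) + (-426k^2 - 2982k - 5112)
  k^3 + 3k^2 - 16k - 48 = (-(1/426)k + 2/213)(-426k^2 - 2982k - 5112) + (0)
Last nonzero remainder: -426k^2 - 2982k - 5112. Dividing through by -426 gives the monic gcd k^2 + 7k + 12.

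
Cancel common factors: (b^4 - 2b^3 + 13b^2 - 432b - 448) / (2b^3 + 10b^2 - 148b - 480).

Apply the Euclidean algorithm:
  b^4 - 2b^3 + 13b^2 - 432b - 448 = ((1/2)b - 7/2)(2b^3 + 10b^2 - 148b - 480) + (122b^2 - 710b - 2128)
  2b^3 + 10b^2 - 148b - 480 = ((1/61)b + 660/3721)(122b^2 - 710b - 2128) + ((47700/3721)b - 381600/3721)
  122b^2 - 710b - 2128 = ((226981/23850)b + 494893/23850)((47700/3721)b - 381600/3721) + (0)
Last nonzero remainder: (47700/3721)b - 381600/3721. Dividing through by 47700/3721 gives the monic gcd b - 8.
Cancel b - 8 from numerator and denominator to get the reduced form.

(b^3 + 6b^2 + 61b + 56)/(2b^2 + 26b + 60)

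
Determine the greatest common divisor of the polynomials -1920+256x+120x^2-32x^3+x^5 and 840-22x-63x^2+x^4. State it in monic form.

-24+2x+x^2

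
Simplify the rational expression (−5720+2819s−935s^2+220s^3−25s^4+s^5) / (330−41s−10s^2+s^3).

Repeated division with remainder:
  s^5−25s^4+220s^3−935s^2+2819s−5720 = (s^2−15s+111)(s^3−10s^2−41s+330) + (−770s^2+12320s−42350)
  s^3−10s^2−41s+330 = (−(1/770)s−3/385)(−770s^2+12320s−42350) + (0)
Last nonzero remainder: −770s^2+12320s−42350. Dividing through by −770 gives the monic gcd s^2−16s+55.
Cancel s^2−16s+55 from numerator and denominator to get the reduced form.

(−104+21s−9s^2+s^3)/(6+s)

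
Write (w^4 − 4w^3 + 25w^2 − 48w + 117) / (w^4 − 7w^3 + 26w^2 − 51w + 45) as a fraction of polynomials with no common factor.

Apply the Euclidean algorithm:
  w^4 − 4w^3 + 25w^2 − 48w + 117 = (w^4 − 7w^3 + 26w^2 − 51w + 45) + (3w^3 − w^2 + 3w + 72)
  w^4 − 7w^3 + 26w^2 − 51w + 45 = ((1/3)w − 20/9)(3w^3 − w^2 + 3w + 72) + ((205/9)w^2 − (205/3)w + 205)
  3w^3 − w^2 + 3w + 72 = ((27/205)w + 72/205)((205/9)w^2 − (205/3)w + 205) + (0)
Last nonzero remainder: (205/9)w^2 − (205/3)w + 205. Dividing through by 205/9 gives the monic gcd w^2 − 3w + 9.
Cancel w^2 − 3w + 9 from numerator and denominator to get the reduced form.

(w^2 − w + 13)/(w^2 − 4w + 5)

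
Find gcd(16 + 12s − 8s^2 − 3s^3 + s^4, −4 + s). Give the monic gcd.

Euclidean algorithm in ℚ[s]:
  s^4 − 3s^3 − 8s^2 + 12s + 16 = (s^3 + s^2 − 4s − 4)(s − 4) + (0)
The last nonzero remainder s − 4 is already monic.

−4 + s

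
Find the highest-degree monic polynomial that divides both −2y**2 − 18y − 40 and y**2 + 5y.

y + 5

Euclidean algorithm in ℚ[y]:
  −2y**2 − 18y − 40 = (−2)(y**2 + 5y) + (−8y − 40)
  y**2 + 5y = (−(1/8)y)(−8y − 40) + (0)
Last nonzero remainder: −8y − 40. Dividing through by −8 gives the monic gcd y + 5.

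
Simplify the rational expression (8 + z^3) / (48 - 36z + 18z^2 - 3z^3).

(-2 - z)/(-12 + 3z)

Apply the Euclidean algorithm:
  z^3 + 8 = (-1/3)(-3z^3 + 18z^2 - 36z + 48) + (6z^2 - 12z + 24)
  -3z^3 + 18z^2 - 36z + 48 = (-(1/2)z + 2)(6z^2 - 12z + 24) + (0)
Last nonzero remainder: 6z^2 - 12z + 24. Dividing through by 6 gives the monic gcd z^2 - 2z + 4.
Cancel z^2 - 2z + 4 from numerator and denominator to get the reduced form.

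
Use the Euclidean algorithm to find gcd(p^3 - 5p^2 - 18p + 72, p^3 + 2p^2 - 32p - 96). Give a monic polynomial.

p^2 - 2p - 24

Repeated division with remainder:
  p^3 - 5p^2 - 18p + 72 = (p^3 + 2p^2 - 32p - 96) + (-7p^2 + 14p + 168)
  p^3 + 2p^2 - 32p - 96 = (-(1/7)p - 4/7)(-7p^2 + 14p + 168) + (0)
Last nonzero remainder: -7p^2 + 14p + 168. Dividing through by -7 gives the monic gcd p^2 - 2p - 24.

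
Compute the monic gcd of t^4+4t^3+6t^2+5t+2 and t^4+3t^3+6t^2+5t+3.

Euclidean algorithm in ℚ[t]:
  t^4+4t^3+6t^2+5t+2 = (t^4+3t^3+6t^2+5t+3) + (t^3-1)
  t^4+3t^3+6t^2+5t+3 = (t+3)(t^3-1) + (6t^2+6t+6)
  t^3-1 = ((1/6)t-1/6)(6t^2+6t+6) + (0)
Last nonzero remainder: 6t^2+6t+6. Dividing through by 6 gives the monic gcd t^2+t+1.

t^2+t+1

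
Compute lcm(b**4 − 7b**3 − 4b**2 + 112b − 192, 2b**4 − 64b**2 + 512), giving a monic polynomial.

By polynomial division,
  b**4 − 7b**3 − 4b**2 + 112b − 192 = (1/2)(2b**4 − 64b**2 + 512) + (−7b**3 + 28b**2 + 112b − 448)
  2b**4 − 64b**2 + 512 = (−(2/7)b − 8/7)(−7b**3 + 28b**2 + 112b − 448) + (0)
Last nonzero remainder: −7b**3 + 28b**2 + 112b − 448. Dividing through by −7 gives the monic gcd b**3 − 4b**2 − 16b + 64.
Then lcm(f, g) = f·g / gcd(f, g); expanding and making the result monic gives the answer.

b**5 − 3b**4 − 32b**3 + 96b**2 + 256b − 768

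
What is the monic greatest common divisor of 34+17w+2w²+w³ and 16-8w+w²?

Repeated division with remainder:
  w³+2w²+17w+34 = (w+10)(w²-8w+16) + (81w-126)
  w²-8w+16 = ((1/81)w-58/729)(81w-126) + (484/81)
  81w-126 = ((6561/484)w-5103/242)(484/81) + (0)
The last nonzero remainder is the constant 484/81, so the polynomials are coprime and gcd = 1.

1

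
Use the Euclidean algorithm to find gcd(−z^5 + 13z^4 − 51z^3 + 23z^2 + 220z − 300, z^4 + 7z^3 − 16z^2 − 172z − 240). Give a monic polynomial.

z^2 − 3z − 10

Apply the Euclidean algorithm:
  −z^5 + 13z^4 − 51z^3 + 23z^2 + 220z − 300 = (−z + 20)(z^4 + 7z^3 − 16z^2 − 172z − 240) + (−207z^3 + 171z^2 + 3420z + 4500)
  z^4 + 7z^3 − 16z^2 − 172z − 240 = (−(1/207)z − 20/529)(−207z^3 + 171z^2 + 3420z + 4500) + ((3696/529)z^2 − (11088/529)z − 36960/529)
  −207z^3 + 171z^2 + 3420z + 4500 = (−(36501/1232)z − 39675/616)((3696/529)z^2 − (11088/529)z − 36960/529) + (0)
Last nonzero remainder: (3696/529)z^2 − (11088/529)z − 36960/529. Dividing through by 3696/529 gives the monic gcd z^2 − 3z − 10.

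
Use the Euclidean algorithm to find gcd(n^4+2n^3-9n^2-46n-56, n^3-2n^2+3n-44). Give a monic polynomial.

n-4

Repeated division with remainder:
  n^4+2n^3-9n^2-46n-56 = (n+4)(n^3-2n^2+3n-44) + (-4n^2-14n+120)
  n^3-2n^2+3n-44 = (-(1/4)n+11/8)(-4n^2-14n+120) + ((209/4)n-209)
  -4n^2-14n+120 = (-(16/209)n-120/209)((209/4)n-209) + (0)
Last nonzero remainder: (209/4)n-209. Dividing through by 209/4 gives the monic gcd n-4.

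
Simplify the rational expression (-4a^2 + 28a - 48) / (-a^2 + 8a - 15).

Euclidean algorithm in ℚ[a]:
  -4a^2 + 28a - 48 = (4)(-a^2 + 8a - 15) + (-4a + 12)
  -a^2 + 8a - 15 = ((1/4)a - 5/4)(-4a + 12) + (0)
Last nonzero remainder: -4a + 12. Dividing through by -4 gives the monic gcd a - 3.
Cancel a - 3 from numerator and denominator to get the reduced form.

(4a - 16)/(a - 5)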